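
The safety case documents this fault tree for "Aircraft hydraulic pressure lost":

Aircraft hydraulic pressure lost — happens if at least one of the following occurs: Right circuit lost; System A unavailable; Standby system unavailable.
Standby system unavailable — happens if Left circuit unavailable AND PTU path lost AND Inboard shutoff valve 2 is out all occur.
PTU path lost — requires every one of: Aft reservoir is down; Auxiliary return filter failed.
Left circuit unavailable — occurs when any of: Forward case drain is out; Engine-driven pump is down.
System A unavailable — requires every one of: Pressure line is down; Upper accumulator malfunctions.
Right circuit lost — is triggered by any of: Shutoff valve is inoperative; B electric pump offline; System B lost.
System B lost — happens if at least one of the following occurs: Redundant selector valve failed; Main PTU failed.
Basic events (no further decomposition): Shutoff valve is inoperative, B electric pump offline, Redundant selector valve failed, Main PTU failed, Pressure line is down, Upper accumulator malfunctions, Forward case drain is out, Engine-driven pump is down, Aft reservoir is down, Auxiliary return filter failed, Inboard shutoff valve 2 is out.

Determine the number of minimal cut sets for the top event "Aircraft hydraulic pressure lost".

System B lost [OR]: union of children's cut sets → 2 cut set(s).
Right circuit lost [OR]: union of children's cut sets → 4 cut set(s).
System A unavailable [AND]: one cut set from each child combined → 1 × 1 = 1 cut set(s).
Left circuit unavailable [OR]: union of children's cut sets → 2 cut set(s).
PTU path lost [AND]: one cut set from each child combined → 1 × 1 = 1 cut set(s).
Standby system unavailable [AND]: one cut set from each child combined → 2 × 1 × 1 = 2 cut set(s).
Aircraft hydraulic pressure lost [OR]: union of children's cut sets → 7 cut set(s).
Minimal cut sets: {Shutoff valve is inoperative}; {B electric pump offline}; {Redundant selector valve failed}; {Main PTU failed}; {Pressure line is down, Upper accumulator malfunctions}; {Aft reservoir is down, Auxiliary return filter failed, Forward case drain is out, Inboard shutoff valve 2 is out}; {Aft reservoir is down, Auxiliary return filter failed, Engine-driven pump is down, Inboard shutoff valve 2 is out}.

7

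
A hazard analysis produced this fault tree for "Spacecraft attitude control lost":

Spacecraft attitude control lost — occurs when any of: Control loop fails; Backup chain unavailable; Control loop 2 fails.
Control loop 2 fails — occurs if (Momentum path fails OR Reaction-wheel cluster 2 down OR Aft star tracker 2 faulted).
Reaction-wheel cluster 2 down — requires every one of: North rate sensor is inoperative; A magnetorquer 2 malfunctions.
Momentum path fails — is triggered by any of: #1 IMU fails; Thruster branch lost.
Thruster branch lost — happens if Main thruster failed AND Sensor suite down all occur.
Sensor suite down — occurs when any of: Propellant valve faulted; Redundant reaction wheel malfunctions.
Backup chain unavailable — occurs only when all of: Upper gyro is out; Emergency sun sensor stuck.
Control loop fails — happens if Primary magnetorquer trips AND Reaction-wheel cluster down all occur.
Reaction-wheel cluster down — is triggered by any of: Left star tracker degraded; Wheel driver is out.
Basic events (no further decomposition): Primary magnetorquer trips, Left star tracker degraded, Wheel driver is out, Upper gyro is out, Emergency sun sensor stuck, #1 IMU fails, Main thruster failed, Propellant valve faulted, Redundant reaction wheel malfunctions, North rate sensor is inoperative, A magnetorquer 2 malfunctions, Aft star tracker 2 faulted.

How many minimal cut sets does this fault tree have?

8

Reaction-wheel cluster down [OR]: union of children's cut sets → 2 cut set(s).
Control loop fails [AND]: one cut set from each child combined → 1 × 2 = 2 cut set(s).
Backup chain unavailable [AND]: one cut set from each child combined → 1 × 1 = 1 cut set(s).
Sensor suite down [OR]: union of children's cut sets → 2 cut set(s).
Thruster branch lost [AND]: one cut set from each child combined → 1 × 2 = 2 cut set(s).
Momentum path fails [OR]: union of children's cut sets → 3 cut set(s).
Reaction-wheel cluster 2 down [AND]: one cut set from each child combined → 1 × 1 = 1 cut set(s).
Control loop 2 fails [OR]: union of children's cut sets → 5 cut set(s).
Spacecraft attitude control lost [OR]: union of children's cut sets → 8 cut set(s).
Minimal cut sets: {Left star tracker degraded, Primary magnetorquer trips}; {Primary magnetorquer trips, Wheel driver is out}; {Emergency sun sensor stuck, Upper gyro is out}; {#1 IMU fails}; {Main thruster failed, Propellant valve faulted}; {Main thruster failed, Redundant reaction wheel malfunctions}; {A magnetorquer 2 malfunctions, North rate sensor is inoperative}; {Aft star tracker 2 faulted}.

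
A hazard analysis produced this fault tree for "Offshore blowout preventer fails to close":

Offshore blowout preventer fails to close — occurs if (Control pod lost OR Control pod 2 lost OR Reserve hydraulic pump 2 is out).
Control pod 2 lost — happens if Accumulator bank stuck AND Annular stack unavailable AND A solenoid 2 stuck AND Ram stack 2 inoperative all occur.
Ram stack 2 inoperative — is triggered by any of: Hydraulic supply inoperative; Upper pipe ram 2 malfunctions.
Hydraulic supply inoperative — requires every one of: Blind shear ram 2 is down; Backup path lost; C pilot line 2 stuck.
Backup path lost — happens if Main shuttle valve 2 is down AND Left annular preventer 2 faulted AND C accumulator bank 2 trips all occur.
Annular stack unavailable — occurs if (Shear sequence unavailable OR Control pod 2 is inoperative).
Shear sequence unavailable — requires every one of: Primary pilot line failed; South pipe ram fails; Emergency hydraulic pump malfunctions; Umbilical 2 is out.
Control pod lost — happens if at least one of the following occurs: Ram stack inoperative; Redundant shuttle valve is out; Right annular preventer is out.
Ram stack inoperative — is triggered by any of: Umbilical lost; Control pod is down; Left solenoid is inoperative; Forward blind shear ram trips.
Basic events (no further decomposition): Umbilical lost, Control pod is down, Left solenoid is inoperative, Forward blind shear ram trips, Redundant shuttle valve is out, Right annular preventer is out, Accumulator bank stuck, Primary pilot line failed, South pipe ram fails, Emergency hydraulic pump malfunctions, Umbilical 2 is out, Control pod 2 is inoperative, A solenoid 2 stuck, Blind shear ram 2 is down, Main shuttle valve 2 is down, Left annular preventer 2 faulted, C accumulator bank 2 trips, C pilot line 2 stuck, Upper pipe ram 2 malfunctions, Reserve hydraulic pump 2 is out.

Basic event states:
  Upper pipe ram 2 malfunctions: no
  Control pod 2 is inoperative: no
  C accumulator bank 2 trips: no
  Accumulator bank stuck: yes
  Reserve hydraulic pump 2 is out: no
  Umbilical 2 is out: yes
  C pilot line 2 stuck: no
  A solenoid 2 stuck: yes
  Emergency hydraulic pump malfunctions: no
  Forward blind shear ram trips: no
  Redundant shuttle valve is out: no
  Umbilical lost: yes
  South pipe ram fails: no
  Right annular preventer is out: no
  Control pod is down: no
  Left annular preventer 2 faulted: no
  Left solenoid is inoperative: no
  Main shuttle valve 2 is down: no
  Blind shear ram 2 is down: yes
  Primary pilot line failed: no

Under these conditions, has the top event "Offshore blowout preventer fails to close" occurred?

Yes

Ram stack inoperative [OR]: Umbilical lost=occurs, Control pod is down=not, Left solenoid is inoperative=not, Forward blind shear ram trips=not → at least one input occurs → occurs.
Control pod lost [OR]: Ram stack inoperative=occurs, Redundant shuttle valve is out=not, Right annular preventer is out=not → at least one input occurs → occurs.
Shear sequence unavailable [AND]: Primary pilot line failed=not, South pipe ram fails=not, Emergency hydraulic pump malfunctions=not, Umbilical 2 is out=occurs → not all inputs occur → does not occur.
Annular stack unavailable [OR]: Shear sequence unavailable=not, Control pod 2 is inoperative=not → no input occurs → does not occur.
Backup path lost [AND]: Main shuttle valve 2 is down=not, Left annular preventer 2 faulted=not, C accumulator bank 2 trips=not → not all inputs occur → does not occur.
Hydraulic supply inoperative [AND]: Blind shear ram 2 is down=occurs, Backup path lost=not, C pilot line 2 stuck=not → not all inputs occur → does not occur.
Ram stack 2 inoperative [OR]: Hydraulic supply inoperative=not, Upper pipe ram 2 malfunctions=not → no input occurs → does not occur.
Control pod 2 lost [AND]: Accumulator bank stuck=occurs, Annular stack unavailable=not, A solenoid 2 stuck=occurs, Ram stack 2 inoperative=not → not all inputs occur → does not occur.
Offshore blowout preventer fails to close [OR]: Control pod lost=occurs, Control pod 2 lost=not, Reserve hydraulic pump 2 is out=not → at least one input occurs → occurs.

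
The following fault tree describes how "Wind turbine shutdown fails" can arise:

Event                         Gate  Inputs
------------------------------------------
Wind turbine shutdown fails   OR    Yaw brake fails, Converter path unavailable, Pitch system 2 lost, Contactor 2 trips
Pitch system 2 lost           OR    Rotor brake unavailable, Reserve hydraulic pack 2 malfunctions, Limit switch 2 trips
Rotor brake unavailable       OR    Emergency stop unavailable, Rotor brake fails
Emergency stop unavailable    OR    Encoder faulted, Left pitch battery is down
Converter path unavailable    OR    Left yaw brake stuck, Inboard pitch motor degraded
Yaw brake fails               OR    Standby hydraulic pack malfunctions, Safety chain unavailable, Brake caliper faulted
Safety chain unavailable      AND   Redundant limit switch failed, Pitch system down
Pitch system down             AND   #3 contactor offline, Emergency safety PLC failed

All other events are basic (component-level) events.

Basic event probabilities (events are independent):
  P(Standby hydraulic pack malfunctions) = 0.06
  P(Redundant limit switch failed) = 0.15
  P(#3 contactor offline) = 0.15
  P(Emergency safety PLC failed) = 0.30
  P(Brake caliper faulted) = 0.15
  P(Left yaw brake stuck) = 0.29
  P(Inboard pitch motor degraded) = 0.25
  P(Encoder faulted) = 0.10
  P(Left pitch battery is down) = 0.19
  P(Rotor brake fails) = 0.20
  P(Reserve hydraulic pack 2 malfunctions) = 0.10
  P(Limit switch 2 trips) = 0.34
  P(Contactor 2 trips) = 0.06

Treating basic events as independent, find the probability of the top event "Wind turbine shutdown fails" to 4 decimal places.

P(Pitch system down) [AND] = 0.15 × 0.30 = 0.045000
P(Safety chain unavailable) [AND] = 0.15 × 0.045000 = 0.006750
P(Yaw brake fails) [OR] = 1 − (1−0.06) × (1−0.006750) × (1−0.15) = 0.206393
P(Converter path unavailable) [OR] = 1 − (1−0.29) × (1−0.25) = 0.467500
P(Emergency stop unavailable) [OR] = 1 − (1−0.10) × (1−0.19) = 0.271000
P(Rotor brake unavailable) [OR] = 1 − (1−0.271000) × (1−0.20) = 0.416800
P(Pitch system 2 lost) [OR] = 1 − (1−0.416800) × (1−0.10) × (1−0.34) = 0.653579
P(Wind turbine shutdown fails) [OR] = 1 − (1−0.206393) × (1−0.467500) × (1−0.653579) × (1−0.06) = 0.862388
Rounded to 4 decimal places: P(Wind turbine shutdown fails) ≈ 0.8624.

0.8624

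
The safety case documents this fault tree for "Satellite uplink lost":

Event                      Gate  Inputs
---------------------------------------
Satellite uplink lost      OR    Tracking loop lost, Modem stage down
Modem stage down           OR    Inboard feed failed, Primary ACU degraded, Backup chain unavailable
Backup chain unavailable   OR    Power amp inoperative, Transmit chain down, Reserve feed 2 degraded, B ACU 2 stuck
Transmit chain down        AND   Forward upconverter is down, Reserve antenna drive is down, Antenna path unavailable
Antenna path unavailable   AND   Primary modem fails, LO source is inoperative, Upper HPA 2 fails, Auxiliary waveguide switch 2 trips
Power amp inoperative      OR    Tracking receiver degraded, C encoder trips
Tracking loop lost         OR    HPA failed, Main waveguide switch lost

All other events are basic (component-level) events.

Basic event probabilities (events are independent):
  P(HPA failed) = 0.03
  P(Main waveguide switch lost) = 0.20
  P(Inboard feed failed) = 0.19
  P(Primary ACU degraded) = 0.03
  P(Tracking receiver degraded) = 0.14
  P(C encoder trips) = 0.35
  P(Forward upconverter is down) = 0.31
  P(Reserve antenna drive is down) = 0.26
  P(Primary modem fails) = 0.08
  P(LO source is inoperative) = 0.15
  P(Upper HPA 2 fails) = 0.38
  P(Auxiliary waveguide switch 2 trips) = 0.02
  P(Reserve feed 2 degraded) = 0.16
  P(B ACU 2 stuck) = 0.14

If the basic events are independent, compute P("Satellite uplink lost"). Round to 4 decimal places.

P(Tracking loop lost) [OR] = 1 − (1−0.03) × (1−0.20) = 0.224000
P(Power amp inoperative) [OR] = 1 − (1−0.14) × (1−0.35) = 0.441000
P(Antenna path unavailable) [AND] = 0.08 × 0.15 × 0.38 × 0.02 = 0.000091
P(Transmit chain down) [AND] = 0.31 × 0.26 × 0.000091 = 0.000007
P(Backup chain unavailable) [OR] = 1 − (1−0.441000) × (1−0.000007) × (1−0.16) × (1−0.14) = 0.596181
P(Modem stage down) [OR] = 1 − (1−0.19) × (1−0.03) × (1−0.596181) = 0.682719
P(Satellite uplink lost) [OR] = 1 − (1−0.224000) × (1−0.682719) = 0.753790
Rounded to 4 decimal places: P(Satellite uplink lost) ≈ 0.7538.

0.7538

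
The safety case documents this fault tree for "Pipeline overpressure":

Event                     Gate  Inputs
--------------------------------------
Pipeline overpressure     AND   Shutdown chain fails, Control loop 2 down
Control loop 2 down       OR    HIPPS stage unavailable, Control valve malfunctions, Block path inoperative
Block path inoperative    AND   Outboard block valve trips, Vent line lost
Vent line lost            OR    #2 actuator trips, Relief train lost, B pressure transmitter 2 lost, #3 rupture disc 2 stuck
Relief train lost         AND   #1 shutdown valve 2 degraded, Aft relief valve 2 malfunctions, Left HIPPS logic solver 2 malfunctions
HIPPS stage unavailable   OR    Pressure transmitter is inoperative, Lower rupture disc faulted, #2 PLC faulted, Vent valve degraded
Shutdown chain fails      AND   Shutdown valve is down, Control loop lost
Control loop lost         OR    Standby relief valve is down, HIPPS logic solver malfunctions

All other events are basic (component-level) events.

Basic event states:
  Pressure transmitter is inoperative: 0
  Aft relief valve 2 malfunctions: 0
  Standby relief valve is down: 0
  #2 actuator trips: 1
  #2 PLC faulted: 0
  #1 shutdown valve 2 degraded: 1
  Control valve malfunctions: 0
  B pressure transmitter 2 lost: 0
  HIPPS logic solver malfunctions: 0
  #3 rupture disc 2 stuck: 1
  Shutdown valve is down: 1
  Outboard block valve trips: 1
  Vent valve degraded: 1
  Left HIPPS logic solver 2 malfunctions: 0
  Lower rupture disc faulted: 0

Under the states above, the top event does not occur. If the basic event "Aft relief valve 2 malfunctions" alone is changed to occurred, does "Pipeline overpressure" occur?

Counterfactual: set "Aft relief valve 2 malfunctions" to occurred.
Control loop lost [OR]: Standby relief valve is down=not, HIPPS logic solver malfunctions=not → no input occurs → does not occur.
Shutdown chain fails [AND]: Shutdown valve is down=occurs, Control loop lost=not → not all inputs occur → does not occur.
HIPPS stage unavailable [OR]: Pressure transmitter is inoperative=not, Lower rupture disc faulted=not, #2 PLC faulted=not, Vent valve degraded=occurs → at least one input occurs → occurs.
Relief train lost [AND]: #1 shutdown valve 2 degraded=occurs, Aft relief valve 2 malfunctions=occurs, Left HIPPS logic solver 2 malfunctions=not → not all inputs occur → does not occur.
Vent line lost [OR]: #2 actuator trips=occurs, Relief train lost=not, B pressure transmitter 2 lost=not, #3 rupture disc 2 stuck=occurs → at least one input occurs → occurs.
Block path inoperative [AND]: Outboard block valve trips=occurs, Vent line lost=occurs → all inputs occur → occurs.
Control loop 2 down [OR]: HIPPS stage unavailable=occurs, Control valve malfunctions=not, Block path inoperative=occurs → at least one input occurs → occurs.
Pipeline overpressure [AND]: Shutdown chain fails=not, Control loop 2 down=occurs → not all inputs occur → does not occur.

No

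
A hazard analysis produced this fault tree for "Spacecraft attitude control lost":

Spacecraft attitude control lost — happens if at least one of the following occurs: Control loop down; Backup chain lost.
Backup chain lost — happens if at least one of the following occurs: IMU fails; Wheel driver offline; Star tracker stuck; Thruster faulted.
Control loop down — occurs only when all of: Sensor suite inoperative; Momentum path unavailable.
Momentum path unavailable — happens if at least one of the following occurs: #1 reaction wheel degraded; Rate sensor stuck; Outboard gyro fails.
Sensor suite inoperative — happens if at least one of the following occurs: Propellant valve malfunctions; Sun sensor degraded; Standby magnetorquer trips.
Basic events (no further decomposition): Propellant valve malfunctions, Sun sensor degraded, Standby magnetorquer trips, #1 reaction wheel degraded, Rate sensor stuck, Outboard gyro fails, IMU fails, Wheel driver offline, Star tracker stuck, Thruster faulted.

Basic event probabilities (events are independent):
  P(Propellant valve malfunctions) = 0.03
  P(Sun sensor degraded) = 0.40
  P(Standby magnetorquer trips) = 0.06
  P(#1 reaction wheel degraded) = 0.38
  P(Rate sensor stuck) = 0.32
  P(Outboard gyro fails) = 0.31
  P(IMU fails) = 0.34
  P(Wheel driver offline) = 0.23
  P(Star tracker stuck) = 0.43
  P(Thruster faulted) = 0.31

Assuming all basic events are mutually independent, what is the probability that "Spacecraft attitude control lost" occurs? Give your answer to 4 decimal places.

P(Sensor suite inoperative) [OR] = 1 − (1−0.03) × (1−0.40) × (1−0.06) = 0.452920
P(Momentum path unavailable) [OR] = 1 − (1−0.38) × (1−0.32) × (1−0.31) = 0.709096
P(Control loop down) [AND] = 0.452920 × 0.709096 = 0.321164
P(Backup chain lost) [OR] = 1 − (1−0.34) × (1−0.23) × (1−0.43) × (1−0.31) = 0.800125
P(Spacecraft attitude control lost) [OR] = 1 − (1−0.321164) × (1−0.800125) = 0.864318
Rounded to 4 decimal places: P(Spacecraft attitude control lost) ≈ 0.8643.

0.8643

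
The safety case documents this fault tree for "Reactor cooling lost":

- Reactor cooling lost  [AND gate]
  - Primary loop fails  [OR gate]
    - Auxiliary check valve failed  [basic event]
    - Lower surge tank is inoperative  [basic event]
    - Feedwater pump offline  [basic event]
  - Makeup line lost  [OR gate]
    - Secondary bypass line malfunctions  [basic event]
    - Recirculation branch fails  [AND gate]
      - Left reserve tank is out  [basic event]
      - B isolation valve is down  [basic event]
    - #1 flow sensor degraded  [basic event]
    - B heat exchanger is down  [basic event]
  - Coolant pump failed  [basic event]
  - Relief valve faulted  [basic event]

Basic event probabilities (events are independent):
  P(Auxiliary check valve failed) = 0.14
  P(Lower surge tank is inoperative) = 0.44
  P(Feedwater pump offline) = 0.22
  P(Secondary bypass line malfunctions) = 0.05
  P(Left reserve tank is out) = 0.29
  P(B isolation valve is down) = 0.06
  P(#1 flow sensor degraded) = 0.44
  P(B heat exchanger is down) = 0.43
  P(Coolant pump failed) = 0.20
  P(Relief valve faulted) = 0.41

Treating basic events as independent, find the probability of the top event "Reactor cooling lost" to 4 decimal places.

P(Primary loop fails) [OR] = 1 − (1−0.14) × (1−0.44) × (1−0.22) = 0.624352
P(Recirculation branch fails) [AND] = 0.29 × 0.06 = 0.017400
P(Makeup line lost) [OR] = 1 − (1−0.05) × (1−0.017400) × (1−0.44) × (1−0.43) = 0.702036
P(Reactor cooling lost) [AND] = 0.624352 × 0.702036 × 0.20 × 0.41 = 0.035942
Rounded to 4 decimal places: P(Reactor cooling lost) ≈ 0.0359.

0.0359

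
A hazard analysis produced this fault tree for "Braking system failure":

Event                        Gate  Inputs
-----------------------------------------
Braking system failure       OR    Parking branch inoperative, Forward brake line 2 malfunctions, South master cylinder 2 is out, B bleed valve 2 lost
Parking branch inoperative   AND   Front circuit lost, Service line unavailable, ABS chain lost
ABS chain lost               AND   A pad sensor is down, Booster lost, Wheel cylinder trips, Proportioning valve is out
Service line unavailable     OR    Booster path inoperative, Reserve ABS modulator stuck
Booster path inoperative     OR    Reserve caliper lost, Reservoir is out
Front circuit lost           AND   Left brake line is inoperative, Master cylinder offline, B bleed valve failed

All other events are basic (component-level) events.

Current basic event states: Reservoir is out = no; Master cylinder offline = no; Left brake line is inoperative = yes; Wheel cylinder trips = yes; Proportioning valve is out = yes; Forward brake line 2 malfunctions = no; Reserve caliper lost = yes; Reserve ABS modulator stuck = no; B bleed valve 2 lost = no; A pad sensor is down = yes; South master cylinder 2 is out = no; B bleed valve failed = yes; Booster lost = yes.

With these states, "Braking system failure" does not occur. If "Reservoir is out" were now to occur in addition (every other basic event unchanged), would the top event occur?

Counterfactual: set "Reservoir is out" to occurred.
Front circuit lost [AND]: Left brake line is inoperative=occurs, Master cylinder offline=not, B bleed valve failed=occurs → not all inputs occur → does not occur.
Booster path inoperative [OR]: Reserve caliper lost=occurs, Reservoir is out=occurs → at least one input occurs → occurs.
Service line unavailable [OR]: Booster path inoperative=occurs, Reserve ABS modulator stuck=not → at least one input occurs → occurs.
ABS chain lost [AND]: A pad sensor is down=occurs, Booster lost=occurs, Wheel cylinder trips=occurs, Proportioning valve is out=occurs → all inputs occur → occurs.
Parking branch inoperative [AND]: Front circuit lost=not, Service line unavailable=occurs, ABS chain lost=occurs → not all inputs occur → does not occur.
Braking system failure [OR]: Parking branch inoperative=not, Forward brake line 2 malfunctions=not, South master cylinder 2 is out=not, B bleed valve 2 lost=not → no input occurs → does not occur.

No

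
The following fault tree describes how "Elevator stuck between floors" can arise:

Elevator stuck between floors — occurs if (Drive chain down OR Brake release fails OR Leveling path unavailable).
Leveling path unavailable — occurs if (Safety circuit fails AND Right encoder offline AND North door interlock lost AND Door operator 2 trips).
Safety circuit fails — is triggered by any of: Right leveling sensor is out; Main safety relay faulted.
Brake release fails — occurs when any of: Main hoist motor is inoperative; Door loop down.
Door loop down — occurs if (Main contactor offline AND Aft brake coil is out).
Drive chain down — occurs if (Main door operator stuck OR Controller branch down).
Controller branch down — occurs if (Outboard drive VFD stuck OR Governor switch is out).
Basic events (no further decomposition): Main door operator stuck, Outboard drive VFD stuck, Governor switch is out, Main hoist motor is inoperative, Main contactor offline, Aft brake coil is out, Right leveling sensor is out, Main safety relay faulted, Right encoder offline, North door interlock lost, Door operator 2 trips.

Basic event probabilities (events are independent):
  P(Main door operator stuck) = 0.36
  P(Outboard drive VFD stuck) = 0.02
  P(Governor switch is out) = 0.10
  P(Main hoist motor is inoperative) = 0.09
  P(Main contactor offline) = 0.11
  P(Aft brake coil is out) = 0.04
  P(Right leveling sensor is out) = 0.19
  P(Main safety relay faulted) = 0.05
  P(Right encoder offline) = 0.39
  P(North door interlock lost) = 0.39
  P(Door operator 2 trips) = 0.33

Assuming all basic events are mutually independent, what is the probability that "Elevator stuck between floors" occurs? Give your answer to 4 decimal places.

P(Controller branch down) [OR] = 1 − (1−0.02) × (1−0.10) = 0.118000
P(Drive chain down) [OR] = 1 − (1−0.36) × (1−0.118000) = 0.435520
P(Door loop down) [AND] = 0.11 × 0.04 = 0.004400
P(Brake release fails) [OR] = 1 − (1−0.09) × (1−0.004400) = 0.094004
P(Safety circuit fails) [OR] = 1 − (1−0.19) × (1−0.05) = 0.230500
P(Leveling path unavailable) [AND] = 0.230500 × 0.39 × 0.39 × 0.33 = 0.011569
P(Elevator stuck between floors) [OR] = 1 − (1−0.435520) × (1−0.094004) × (1−0.011569) = 0.494500
Rounded to 4 decimal places: P(Elevator stuck between floors) ≈ 0.4945.

0.4945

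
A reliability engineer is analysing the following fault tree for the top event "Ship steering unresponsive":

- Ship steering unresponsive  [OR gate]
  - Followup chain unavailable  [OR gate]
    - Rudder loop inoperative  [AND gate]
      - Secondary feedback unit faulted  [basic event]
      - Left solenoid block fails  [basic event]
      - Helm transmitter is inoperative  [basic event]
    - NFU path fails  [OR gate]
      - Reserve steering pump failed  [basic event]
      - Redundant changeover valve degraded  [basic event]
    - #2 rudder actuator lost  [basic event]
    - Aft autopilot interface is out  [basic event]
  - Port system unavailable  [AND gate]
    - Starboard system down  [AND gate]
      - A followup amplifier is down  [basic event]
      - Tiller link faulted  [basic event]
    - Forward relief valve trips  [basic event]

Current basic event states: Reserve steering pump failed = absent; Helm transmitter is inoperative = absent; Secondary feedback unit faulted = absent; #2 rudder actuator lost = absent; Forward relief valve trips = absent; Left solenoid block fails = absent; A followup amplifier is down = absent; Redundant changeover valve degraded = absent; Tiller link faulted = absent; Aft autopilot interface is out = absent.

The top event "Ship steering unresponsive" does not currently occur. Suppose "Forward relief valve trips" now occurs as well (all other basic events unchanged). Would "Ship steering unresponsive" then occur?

No

Counterfactual: set "Forward relief valve trips" to occurred.
Rudder loop inoperative [AND]: Secondary feedback unit faulted=not, Left solenoid block fails=not, Helm transmitter is inoperative=not → not all inputs occur → does not occur.
NFU path fails [OR]: Reserve steering pump failed=not, Redundant changeover valve degraded=not → no input occurs → does not occur.
Followup chain unavailable [OR]: Rudder loop inoperative=not, NFU path fails=not, #2 rudder actuator lost=not, Aft autopilot interface is out=not → no input occurs → does not occur.
Starboard system down [AND]: A followup amplifier is down=not, Tiller link faulted=not → not all inputs occur → does not occur.
Port system unavailable [AND]: Starboard system down=not, Forward relief valve trips=occurs → not all inputs occur → does not occur.
Ship steering unresponsive [OR]: Followup chain unavailable=not, Port system unavailable=not → no input occurs → does not occur.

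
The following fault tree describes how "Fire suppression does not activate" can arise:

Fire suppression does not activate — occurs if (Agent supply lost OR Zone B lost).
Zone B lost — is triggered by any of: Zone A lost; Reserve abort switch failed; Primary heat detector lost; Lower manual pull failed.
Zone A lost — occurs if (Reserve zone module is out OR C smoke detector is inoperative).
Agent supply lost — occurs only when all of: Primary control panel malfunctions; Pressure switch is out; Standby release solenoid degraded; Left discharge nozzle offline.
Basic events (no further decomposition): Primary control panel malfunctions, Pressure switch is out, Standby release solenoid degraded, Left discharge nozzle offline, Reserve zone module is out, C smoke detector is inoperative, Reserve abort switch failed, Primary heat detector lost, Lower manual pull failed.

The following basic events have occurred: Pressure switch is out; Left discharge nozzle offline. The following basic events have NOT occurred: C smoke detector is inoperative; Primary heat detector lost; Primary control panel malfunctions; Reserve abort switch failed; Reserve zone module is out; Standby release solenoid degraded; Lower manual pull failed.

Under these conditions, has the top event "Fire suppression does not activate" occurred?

Agent supply lost [AND]: Primary control panel malfunctions=not, Pressure switch is out=occurs, Standby release solenoid degraded=not, Left discharge nozzle offline=occurs → not all inputs occur → does not occur.
Zone A lost [OR]: Reserve zone module is out=not, C smoke detector is inoperative=not → no input occurs → does not occur.
Zone B lost [OR]: Zone A lost=not, Reserve abort switch failed=not, Primary heat detector lost=not, Lower manual pull failed=not → no input occurs → does not occur.
Fire suppression does not activate [OR]: Agent supply lost=not, Zone B lost=not → no input occurs → does not occur.

No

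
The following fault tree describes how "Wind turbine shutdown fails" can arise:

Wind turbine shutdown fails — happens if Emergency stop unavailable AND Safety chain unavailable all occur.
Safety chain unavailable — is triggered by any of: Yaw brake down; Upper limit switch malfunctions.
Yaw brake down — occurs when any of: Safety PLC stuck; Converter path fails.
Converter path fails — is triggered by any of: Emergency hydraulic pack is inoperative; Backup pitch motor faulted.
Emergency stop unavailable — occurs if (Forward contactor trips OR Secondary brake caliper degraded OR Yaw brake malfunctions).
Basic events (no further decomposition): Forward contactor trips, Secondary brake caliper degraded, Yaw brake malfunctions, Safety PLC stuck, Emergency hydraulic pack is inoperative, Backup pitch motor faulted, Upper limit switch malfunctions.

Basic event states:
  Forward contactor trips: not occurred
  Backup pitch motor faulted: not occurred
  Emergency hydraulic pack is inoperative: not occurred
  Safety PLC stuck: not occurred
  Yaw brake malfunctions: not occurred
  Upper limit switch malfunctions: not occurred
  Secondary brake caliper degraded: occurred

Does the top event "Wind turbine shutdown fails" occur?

No

Emergency stop unavailable [OR]: Forward contactor trips=not, Secondary brake caliper degraded=occurs, Yaw brake malfunctions=not → at least one input occurs → occurs.
Converter path fails [OR]: Emergency hydraulic pack is inoperative=not, Backup pitch motor faulted=not → no input occurs → does not occur.
Yaw brake down [OR]: Safety PLC stuck=not, Converter path fails=not → no input occurs → does not occur.
Safety chain unavailable [OR]: Yaw brake down=not, Upper limit switch malfunctions=not → no input occurs → does not occur.
Wind turbine shutdown fails [AND]: Emergency stop unavailable=occurs, Safety chain unavailable=not → not all inputs occur → does not occur.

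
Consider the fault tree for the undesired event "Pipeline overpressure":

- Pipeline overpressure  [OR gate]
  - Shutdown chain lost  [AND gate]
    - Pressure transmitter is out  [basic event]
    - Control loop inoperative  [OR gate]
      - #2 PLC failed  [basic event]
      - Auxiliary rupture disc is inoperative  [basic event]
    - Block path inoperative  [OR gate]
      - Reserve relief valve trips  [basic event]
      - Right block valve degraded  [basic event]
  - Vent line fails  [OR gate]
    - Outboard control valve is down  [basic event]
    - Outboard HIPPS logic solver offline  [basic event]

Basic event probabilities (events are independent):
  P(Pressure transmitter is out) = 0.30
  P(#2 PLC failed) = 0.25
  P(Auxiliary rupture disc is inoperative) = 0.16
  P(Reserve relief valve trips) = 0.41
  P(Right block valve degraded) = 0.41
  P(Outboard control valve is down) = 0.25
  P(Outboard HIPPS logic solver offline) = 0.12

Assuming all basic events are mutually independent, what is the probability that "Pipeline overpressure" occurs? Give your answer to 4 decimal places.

P(Control loop inoperative) [OR] = 1 − (1−0.25) × (1−0.16) = 0.370000
P(Block path inoperative) [OR] = 1 − (1−0.41) × (1−0.41) = 0.651900
P(Shutdown chain lost) [AND] = 0.30 × 0.370000 × 0.651900 = 0.072361
P(Vent line fails) [OR] = 1 − (1−0.25) × (1−0.12) = 0.340000
P(Pipeline overpressure) [OR] = 1 − (1−0.072361) × (1−0.340000) = 0.387758
Rounded to 4 decimal places: P(Pipeline overpressure) ≈ 0.3878.

0.3878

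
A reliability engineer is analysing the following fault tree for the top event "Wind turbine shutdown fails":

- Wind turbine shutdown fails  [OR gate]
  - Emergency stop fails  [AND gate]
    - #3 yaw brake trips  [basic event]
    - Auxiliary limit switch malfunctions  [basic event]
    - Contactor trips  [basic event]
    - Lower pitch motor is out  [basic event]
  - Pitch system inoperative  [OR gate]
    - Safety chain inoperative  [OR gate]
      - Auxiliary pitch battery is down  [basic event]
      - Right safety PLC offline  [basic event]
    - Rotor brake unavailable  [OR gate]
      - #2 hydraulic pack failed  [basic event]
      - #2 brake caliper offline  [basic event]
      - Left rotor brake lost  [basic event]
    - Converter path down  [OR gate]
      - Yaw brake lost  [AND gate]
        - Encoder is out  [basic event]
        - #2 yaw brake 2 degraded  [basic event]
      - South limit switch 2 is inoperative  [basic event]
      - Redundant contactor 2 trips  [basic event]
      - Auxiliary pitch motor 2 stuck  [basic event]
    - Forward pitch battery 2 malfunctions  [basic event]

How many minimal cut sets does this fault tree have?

Emergency stop fails [AND]: one cut set from each child combined → 1 × 1 × 1 × 1 = 1 cut set(s).
Safety chain inoperative [OR]: union of children's cut sets → 2 cut set(s).
Rotor brake unavailable [OR]: union of children's cut sets → 3 cut set(s).
Yaw brake lost [AND]: one cut set from each child combined → 1 × 1 = 1 cut set(s).
Converter path down [OR]: union of children's cut sets → 4 cut set(s).
Pitch system inoperative [OR]: union of children's cut sets → 10 cut set(s).
Wind turbine shutdown fails [OR]: union of children's cut sets → 11 cut set(s).

11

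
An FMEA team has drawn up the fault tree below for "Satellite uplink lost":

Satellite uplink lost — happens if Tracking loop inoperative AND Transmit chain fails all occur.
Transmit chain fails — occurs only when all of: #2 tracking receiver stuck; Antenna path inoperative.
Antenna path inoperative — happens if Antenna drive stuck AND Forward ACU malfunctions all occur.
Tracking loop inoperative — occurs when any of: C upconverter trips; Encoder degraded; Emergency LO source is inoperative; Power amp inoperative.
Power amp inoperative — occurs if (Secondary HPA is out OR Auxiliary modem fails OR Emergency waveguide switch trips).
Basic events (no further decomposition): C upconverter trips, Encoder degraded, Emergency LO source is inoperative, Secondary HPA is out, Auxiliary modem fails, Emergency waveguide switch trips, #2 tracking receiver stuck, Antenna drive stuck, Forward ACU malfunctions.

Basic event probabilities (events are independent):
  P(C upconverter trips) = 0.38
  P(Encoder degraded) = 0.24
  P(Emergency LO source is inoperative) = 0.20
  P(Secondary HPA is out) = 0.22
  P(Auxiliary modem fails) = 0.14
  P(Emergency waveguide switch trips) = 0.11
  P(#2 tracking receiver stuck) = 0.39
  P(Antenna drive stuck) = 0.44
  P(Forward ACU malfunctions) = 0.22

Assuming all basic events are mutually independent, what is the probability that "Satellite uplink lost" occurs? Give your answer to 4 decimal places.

P(Power amp inoperative) [OR] = 1 − (1−0.22) × (1−0.14) × (1−0.11) = 0.402988
P(Tracking loop inoperative) [OR] = 1 − (1−0.38) × (1−0.24) × (1−0.20) × (1−0.402988) = 0.774950
P(Antenna path inoperative) [AND] = 0.44 × 0.22 = 0.096800
P(Transmit chain fails) [AND] = 0.39 × 0.096800 = 0.037752
P(Satellite uplink lost) [AND] = 0.774950 × 0.037752 = 0.029256
Rounded to 4 decimal places: P(Satellite uplink lost) ≈ 0.0293.

0.0293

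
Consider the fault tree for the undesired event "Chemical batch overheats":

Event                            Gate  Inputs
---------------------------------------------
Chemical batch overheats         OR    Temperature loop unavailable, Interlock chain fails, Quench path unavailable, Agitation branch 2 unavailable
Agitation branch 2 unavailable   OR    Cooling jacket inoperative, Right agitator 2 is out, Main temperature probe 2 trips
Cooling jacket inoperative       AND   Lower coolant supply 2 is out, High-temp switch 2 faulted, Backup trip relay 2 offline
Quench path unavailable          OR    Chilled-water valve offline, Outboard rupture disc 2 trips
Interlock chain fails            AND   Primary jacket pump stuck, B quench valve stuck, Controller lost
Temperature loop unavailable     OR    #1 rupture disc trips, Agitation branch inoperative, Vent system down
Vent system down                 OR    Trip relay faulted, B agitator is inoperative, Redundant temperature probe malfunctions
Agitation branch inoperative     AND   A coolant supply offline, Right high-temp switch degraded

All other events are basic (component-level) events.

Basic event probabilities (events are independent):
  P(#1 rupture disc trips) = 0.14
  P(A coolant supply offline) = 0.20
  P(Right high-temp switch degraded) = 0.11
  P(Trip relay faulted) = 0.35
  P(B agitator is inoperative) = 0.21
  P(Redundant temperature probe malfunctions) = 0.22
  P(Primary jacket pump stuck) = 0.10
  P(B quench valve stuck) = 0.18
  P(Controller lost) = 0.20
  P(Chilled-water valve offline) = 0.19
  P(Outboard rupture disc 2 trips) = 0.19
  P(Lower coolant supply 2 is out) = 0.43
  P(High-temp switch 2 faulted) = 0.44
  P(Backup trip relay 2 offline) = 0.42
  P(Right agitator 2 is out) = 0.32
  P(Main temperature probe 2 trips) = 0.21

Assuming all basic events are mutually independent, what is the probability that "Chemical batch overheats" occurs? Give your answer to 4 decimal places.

P(Agitation branch inoperative) [AND] = 0.20 × 0.11 = 0.022000
P(Vent system down) [OR] = 1 − (1−0.35) × (1−0.21) × (1−0.22) = 0.599470
P(Temperature loop unavailable) [OR] = 1 − (1−0.14) × (1−0.022000) × (1−0.599470) = 0.663122
P(Interlock chain fails) [AND] = 0.10 × 0.18 × 0.20 = 0.003600
P(Quench path unavailable) [OR] = 1 − (1−0.19) × (1−0.19) = 0.343900
P(Cooling jacket inoperative) [AND] = 0.43 × 0.44 × 0.42 = 0.079464
P(Agitation branch 2 unavailable) [OR] = 1 − (1−0.079464) × (1−0.32) × (1−0.21) = 0.505488
P(Chemical batch overheats) [OR] = 1 − (1−0.663122) × (1−0.003600) × (1−0.343900) × (1−0.505488) = 0.891094
Rounded to 4 decimal places: P(Chemical batch overheats) ≈ 0.8911.

0.8911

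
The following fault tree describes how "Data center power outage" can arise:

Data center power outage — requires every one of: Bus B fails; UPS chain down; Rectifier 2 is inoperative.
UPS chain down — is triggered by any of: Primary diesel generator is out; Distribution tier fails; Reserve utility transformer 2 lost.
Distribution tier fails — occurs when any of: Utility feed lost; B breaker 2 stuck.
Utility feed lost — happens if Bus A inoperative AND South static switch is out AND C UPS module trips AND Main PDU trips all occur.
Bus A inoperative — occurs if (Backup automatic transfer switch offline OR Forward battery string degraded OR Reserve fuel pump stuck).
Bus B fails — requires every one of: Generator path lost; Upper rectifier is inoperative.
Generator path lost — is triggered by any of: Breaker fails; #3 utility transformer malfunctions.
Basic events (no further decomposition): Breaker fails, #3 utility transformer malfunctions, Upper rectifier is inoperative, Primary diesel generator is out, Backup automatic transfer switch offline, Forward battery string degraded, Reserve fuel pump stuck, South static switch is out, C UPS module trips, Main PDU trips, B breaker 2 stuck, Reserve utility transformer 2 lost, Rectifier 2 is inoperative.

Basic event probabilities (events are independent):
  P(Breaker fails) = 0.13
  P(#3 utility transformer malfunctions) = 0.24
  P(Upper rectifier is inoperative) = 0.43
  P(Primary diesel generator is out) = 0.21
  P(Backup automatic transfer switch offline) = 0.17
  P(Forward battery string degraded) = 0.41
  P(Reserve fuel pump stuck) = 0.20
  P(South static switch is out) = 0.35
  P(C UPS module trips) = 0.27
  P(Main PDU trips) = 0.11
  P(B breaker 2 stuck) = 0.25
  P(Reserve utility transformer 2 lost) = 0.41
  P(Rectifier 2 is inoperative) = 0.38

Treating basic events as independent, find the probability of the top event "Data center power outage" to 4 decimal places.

P(Generator path lost) [OR] = 1 − (1−0.13) × (1−0.24) = 0.338800
P(Bus B fails) [AND] = 0.338800 × 0.43 = 0.145684
P(Bus A inoperative) [OR] = 1 − (1−0.17) × (1−0.41) × (1−0.20) = 0.608240
P(Utility feed lost) [AND] = 0.608240 × 0.35 × 0.27 × 0.11 = 0.006323
P(Distribution tier fails) [OR] = 1 − (1−0.006323) × (1−0.25) = 0.254742
P(UPS chain down) [OR] = 1 − (1−0.21) × (1−0.254742) × (1−0.41) = 0.652635
P(Data center power outage) [AND] = 0.145684 × 0.652635 × 0.38 = 0.036130
Rounded to 4 decimal places: P(Data center power outage) ≈ 0.0361.

0.0361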